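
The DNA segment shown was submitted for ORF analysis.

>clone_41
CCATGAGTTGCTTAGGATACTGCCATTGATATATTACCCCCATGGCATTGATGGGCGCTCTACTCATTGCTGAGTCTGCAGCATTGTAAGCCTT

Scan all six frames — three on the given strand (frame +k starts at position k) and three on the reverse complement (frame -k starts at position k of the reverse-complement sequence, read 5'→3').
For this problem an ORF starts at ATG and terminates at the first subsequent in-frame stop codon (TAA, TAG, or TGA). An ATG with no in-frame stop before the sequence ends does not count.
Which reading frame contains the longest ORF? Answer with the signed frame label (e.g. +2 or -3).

+3

Reverse complement (5'→3'): AAGGCTTACAATGCTGCAGACTCAGCAATGAGTAGAGCGCCCATCAATGCCATGGGGGTAATATATCAATGGCAGTATCCTAAGCAACTCATGG
Frame +1: CCA TGA GTT GCT TAG GAT ACT GCC ATT GAT ATA TTA CCC CCA TGG CAT TGA TGG GCG CTC TAC TCA TTG CTG AGT CTG CAG CAT TGT AAG CCT — no ATG→stop ORF.
Frame +2: CAT GAG TTG CTT AGG ATA CTG CCA TTG ATA TAT TAC CCC CAT GGC ATT GAT GGG CGC TCT ACT CAT TGC TGA GTC TGC AGC ATT GTA AGC CTT — no ATG→stop ORF.
Frame +3: ATG AGT TGC TTA GGA TAC TGC CAT TGA TAT ATT ACC CCC ATG GCA TTG ATG GGC GCT CTA CTC ATT GCT GAG TCT GCA GCA TTG TAA GCC — ATG at 3, stop TGA at 27 → 27 nt; ATG at 42, stop TAA at 87 → 48 nt; ATG at 51, stop TAA at 87 → 39 nt.
Frame -1: AAG GCT TAC AAT GCT GCA GAC TCA GCA ATG AGT AGA GCG CCC ATC AAT GCC ATG GGG GTA ATA TAT CAA TGG CAG TAT CCT AAG CAA CTC ATG — no ATG→stop ORF.
Frame -2: AGG CTT ACA ATG CTG CAG ACT CAG CAA TGA GTA GAG CGC CCA TCA ATG CCA TGG GGG TAA TAT ATC AAT GGC AGT ATC CTA AGC AAC TCA TGG — ATG at 11, stop TGA at 29 → 21 nt; ATG at 47, stop TAA at 59 → 15 nt.
Frame -3: GGC TTA CAA TGC TGC AGA CTC AGC AAT GAG TAG AGC GCC CAT CAA TGC CAT GGG GGT AAT ATA TCA ATG GCA GTA TCC TAA GCA ACT CAT — ATG at 69, stop TAA at 81 → 15 nt.
Longest ORF is 48 nt in frame +3 (positions 42–89).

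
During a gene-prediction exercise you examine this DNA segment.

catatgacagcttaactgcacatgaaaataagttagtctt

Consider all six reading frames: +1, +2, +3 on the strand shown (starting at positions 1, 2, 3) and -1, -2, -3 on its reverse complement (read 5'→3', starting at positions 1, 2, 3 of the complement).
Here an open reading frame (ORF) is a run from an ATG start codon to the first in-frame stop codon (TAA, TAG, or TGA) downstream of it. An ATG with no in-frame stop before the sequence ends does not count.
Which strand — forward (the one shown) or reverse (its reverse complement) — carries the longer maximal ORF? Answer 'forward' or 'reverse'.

forward

Reverse complement (5'→3'): AAGACTAACTTATTTTCATGTGCAGTTAAGCTGTCATATG
Frame +1: CAT ATG ACA GCT TAA CTG CAC ATG AAA ATA AGT TAG TCT — ATG at 4, stop TAA at 13 → 12 nt; ATG at 22, stop TAG at 34 → 15 nt.
Frame +2: ATA TGA CAG CTT AAC TGC ACA TGA AAA TAA GTT AGT CTT — no ATG→stop ORF.
Frame +3: TAT GAC AGC TTA ACT GCA CAT GAA AAT AAG TTA GTC — no ATG→stop ORF.
Frame -1: AAG ACT AAC TTA TTT TCA TGT GCA GTT AAG CTG TCA TAT — no ATG→stop ORF.
Frame -2: AGA CTA ACT TAT TTT CAT GTG CAG TTA AGC TGT CAT ATG — no ATG→stop ORF.
Frame -3: GAC TAA CTT ATT TTC ATG TGC AGT TAA GCT GTC ATA — ATG at 18, stop TAA at 27 → 12 nt.
Forward-strand max 15 nt; reverse-strand max 12 nt. The forward strand has the longer ORF.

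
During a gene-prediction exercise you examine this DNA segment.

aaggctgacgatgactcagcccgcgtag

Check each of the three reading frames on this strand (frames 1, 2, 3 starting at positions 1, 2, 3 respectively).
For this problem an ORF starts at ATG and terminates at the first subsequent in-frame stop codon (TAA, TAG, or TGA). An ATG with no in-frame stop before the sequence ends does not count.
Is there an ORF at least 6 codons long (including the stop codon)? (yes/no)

Frame 1: AAG GCT GAC GAT GAC TCA GCC CGC GTA — no ATG→stop ORF.
Frame 2: AGG CTG ACG ATG ACT CAG CCC GCG TAG — ATG at 11, stop TAG at 26 → 18 nt.
Frame 3: GGC TGA CGA TGA CTC AGC CCG CGT — no ATG→stop ORF.
Frame 2 has an ORF of 6 codons (positions 11–28) ≥ 6, so yes.

yes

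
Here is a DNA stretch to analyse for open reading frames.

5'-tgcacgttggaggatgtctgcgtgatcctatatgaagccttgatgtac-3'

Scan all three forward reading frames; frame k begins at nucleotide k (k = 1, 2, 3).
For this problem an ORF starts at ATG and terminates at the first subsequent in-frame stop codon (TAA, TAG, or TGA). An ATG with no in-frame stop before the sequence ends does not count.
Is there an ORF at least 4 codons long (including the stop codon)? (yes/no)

yes

Frame 1: TGC ACG TTG GAG GAT GTC TGC GTG ATC CTA TAT GAA GCC TTG ATG TAC — no ATG→stop ORF.
Frame 2: GCA CGT TGG AGG ATG TCT GCG TGA TCC TAT ATG AAG CCT TGA TGT — ATG at 14, stop TGA at 23 → 12 nt; ATG at 32, stop TGA at 41 → 12 nt.
Frame 3: CAC GTT GGA GGA TGT CTG CGT GAT CCT ATA TGA AGC CTT GAT GTA — no ATG→stop ORF.
Frame 2 has an ORF of 4 codons (positions 14–25) ≥ 4, so yes.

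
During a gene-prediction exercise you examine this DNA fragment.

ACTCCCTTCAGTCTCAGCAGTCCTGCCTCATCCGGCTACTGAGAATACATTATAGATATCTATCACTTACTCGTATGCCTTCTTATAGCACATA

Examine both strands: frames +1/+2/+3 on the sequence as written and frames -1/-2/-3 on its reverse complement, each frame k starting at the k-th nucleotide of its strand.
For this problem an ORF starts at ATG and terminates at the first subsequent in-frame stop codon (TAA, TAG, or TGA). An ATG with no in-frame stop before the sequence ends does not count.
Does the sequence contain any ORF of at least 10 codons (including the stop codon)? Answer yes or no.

no

Reverse complement (5'→3'): TATGTGCTATAAGAAGGCATACGAGTAAGTGATAGATATCTATAATGTATTCTCAGTAGCCGGATGAGGCAGGACTGCTGAGACTGAAGGGAGT
Frame +1: ACT CCC TTC AGT CTC AGC AGT CCT GCC TCA TCC GGC TAC TGA GAA TAC ATT ATA GAT ATC TAT CAC TTA CTC GTA TGC CTT CTT ATA GCA CAT — no ATG→stop ORF.
Frame +2: CTC CCT TCA GTC TCA GCA GTC CTG CCT CAT CCG GCT ACT GAG AAT ACA TTA TAG ATA TCT ATC ACT TAC TCG TAT GCC TTC TTA TAG CAC ATA — no ATG→stop ORF.
Frame +3: TCC CTT CAG TCT CAG CAG TCC TGC CTC ATC CGG CTA CTG AGA ATA CAT TAT AGA TAT CTA TCA CTT ACT CGT ATG CCT TCT TAT AGC ACA — no ATG→stop ORF.
Frame -1: TAT GTG CTA TAA GAA GGC ATA CGA GTA AGT GAT AGA TAT CTA TAA TGT ATT CTC AGT AGC CGG ATG AGG CAG GAC TGC TGA GAC TGA AGG GAG — ATG at 64, stop TGA at 79 → 18 nt.
Frame -2: ATG TGC TAT AAG AAG GCA TAC GAG TAA GTG ATA GAT ATC TAT AAT GTA TTC TCA GTA GCC GGA TGA GGC AGG ACT GCT GAG ACT GAA GGG AGT — ATG at 2, stop TAA at 26 → 27 nt.
Frame -3: TGT GCT ATA AGA AGG CAT ACG AGT AAG TGA TAG ATA TCT ATA ATG TAT TCT CAG TAG CCG GAT GAG GCA GGA CTG CTG AGA CTG AAG GGA — ATG at 45, stop TAG at 57 → 15 nt.
Largest ORF found is 9 codons < 10, so no.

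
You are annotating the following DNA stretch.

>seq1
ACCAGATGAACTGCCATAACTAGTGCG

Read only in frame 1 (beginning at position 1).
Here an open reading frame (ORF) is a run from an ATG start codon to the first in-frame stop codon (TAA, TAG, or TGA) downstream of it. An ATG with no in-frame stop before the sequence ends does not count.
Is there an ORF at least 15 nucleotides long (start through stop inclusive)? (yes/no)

Frame 1: ACC AGA TGA ACT GCC ATA ACT AGT GCG — no ATG→stop ORF.
Largest ORF found is 0 nucleotides < 15, so no.

no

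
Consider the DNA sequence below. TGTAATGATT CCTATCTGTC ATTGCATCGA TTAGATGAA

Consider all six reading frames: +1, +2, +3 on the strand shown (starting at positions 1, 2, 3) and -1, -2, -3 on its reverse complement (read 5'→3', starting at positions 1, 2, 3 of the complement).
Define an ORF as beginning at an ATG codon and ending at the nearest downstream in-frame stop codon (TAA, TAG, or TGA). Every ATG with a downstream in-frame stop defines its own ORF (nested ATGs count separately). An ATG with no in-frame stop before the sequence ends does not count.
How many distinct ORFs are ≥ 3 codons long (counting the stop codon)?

2

Reverse complement (5'→3'): TTCATCTAATCGATGCAATGACAGATAGGAATCATTACA
Frame +1: TGT AAT GAT TCC TAT CTG TCA TTG CAT CGA TTA GAT GAA — no ATG→stop ORF.
Frame +2: GTA ATG ATT CCT ATC TGT CAT TGC ATC GAT TAG ATG — ATG at 5, stop TAG at 32 → 30 nt.
Frame +3: TAA TGA TTC CTA TCT GTC ATT GCA TCG ATT AGA TGA — no ATG→stop ORF.
Frame -1: TTC ATC TAA TCG ATG CAA TGA CAG ATA GGA ATC ATT ACA — ATG at 13, stop TGA at 19 → 9 nt.
Frame -2: TCA TCT AAT CGA TGC AAT GAC AGA TAG GAA TCA TTA — no ATG→stop ORF.
Frame -3: CAT CTA ATC GAT GCA ATG ACA GAT AGG AAT CAT TAC — no ATG→stop ORF.
ORFs ≥ 3 codons: frame +2 5–34 (10 codons), frame -1 13–21 (3 codons). Count = 2.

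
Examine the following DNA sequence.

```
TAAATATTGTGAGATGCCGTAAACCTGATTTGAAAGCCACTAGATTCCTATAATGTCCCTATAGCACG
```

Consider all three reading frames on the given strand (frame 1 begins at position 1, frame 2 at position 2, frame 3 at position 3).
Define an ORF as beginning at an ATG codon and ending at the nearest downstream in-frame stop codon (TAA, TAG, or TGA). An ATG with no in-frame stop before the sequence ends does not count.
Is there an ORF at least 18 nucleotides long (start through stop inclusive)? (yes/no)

Frame 1: TAA ATA TTG TGA GAT GCC GTA AAC CTG ATT TGA AAG CCA CTA GAT TCC TAT AAT GTC CCT ATA GCA — no ATG→stop ORF.
Frame 2: AAA TAT TGT GAG ATG CCG TAA ACC TGA TTT GAA AGC CAC TAG ATT CCT ATA ATG TCC CTA TAG CAC — ATG at 14, stop TAA at 20 → 9 nt; ATG at 53, stop TAG at 62 → 12 nt.
Frame 3: AAT ATT GTG AGA TGC CGT AAA CCT GAT TTG AAA GCC ACT AGA TTC CTA TAA TGT CCC TAT AGC ACG — no ATG→stop ORF.
Largest ORF found is 12 nucleotides < 18, so no.

no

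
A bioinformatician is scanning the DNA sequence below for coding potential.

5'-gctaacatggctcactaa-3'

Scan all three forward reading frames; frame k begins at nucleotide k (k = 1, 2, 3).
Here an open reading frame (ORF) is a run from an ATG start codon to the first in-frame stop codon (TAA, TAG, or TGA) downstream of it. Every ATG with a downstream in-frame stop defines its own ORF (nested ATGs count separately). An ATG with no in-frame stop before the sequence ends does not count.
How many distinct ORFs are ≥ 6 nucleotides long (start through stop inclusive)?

Frame 1: GCT AAC ATG GCT CAC TAA — ATG at 7, stop TAA at 16 → 12 nt.
Frame 2: CTA ACA TGG CTC ACT — no ATG→stop ORF.
Frame 3: TAA CAT GGC TCA CTA — no ATG→stop ORF.
ORFs ≥ 6 nucleotides: frame 1 7–18 (12 nucleotides). Count = 1.

1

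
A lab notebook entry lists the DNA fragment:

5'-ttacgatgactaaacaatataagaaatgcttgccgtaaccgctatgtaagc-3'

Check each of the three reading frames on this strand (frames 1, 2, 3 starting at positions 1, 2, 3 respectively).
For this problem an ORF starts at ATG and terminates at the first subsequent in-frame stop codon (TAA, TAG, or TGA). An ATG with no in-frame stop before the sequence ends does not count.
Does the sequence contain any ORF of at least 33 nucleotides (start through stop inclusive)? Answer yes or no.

Frame 1: TTA CGA TGA CTA AAC AAT ATA AGA AAT GCT TGC CGT AAC CGC TAT GTA AGC — no ATG→stop ORF.
Frame 2: TAC GAT GAC TAA ACA ATA TAA GAA ATG CTT GCC GTA ACC GCT ATG TAA — ATG at 26, stop TAA at 47 → 24 nt; ATG at 44, stop TAA at 47 → 6 nt.
Frame 3: ACG ATG ACT AAA CAA TAT AAG AAA TGC TTG CCG TAA CCG CTA TGT AAG — ATG at 6, stop TAA at 36 → 33 nt.
Frame 3 has an ORF of 33 nucleotides (positions 6–38) ≥ 33, so yes.

yes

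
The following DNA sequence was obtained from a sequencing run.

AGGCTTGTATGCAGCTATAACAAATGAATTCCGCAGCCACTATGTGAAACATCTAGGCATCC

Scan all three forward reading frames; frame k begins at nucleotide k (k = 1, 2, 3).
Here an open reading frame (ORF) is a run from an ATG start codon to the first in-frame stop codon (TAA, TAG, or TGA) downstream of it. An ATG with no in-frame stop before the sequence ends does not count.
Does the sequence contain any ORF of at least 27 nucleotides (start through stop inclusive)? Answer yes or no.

Frame 1: AGG CTT GTA TGC AGC TAT AAC AAA TGA ATT CCG CAG CCA CTA TGT GAA ACA TCT AGG CAT — no ATG→stop ORF.
Frame 2: GGC TTG TAT GCA GCT ATA ACA AAT GAA TTC CGC AGC CAC TAT GTG AAA CAT CTA GGC ATC — no ATG→stop ORF.
Frame 3: GCT TGT ATG CAG CTA TAA CAA ATG AAT TCC GCA GCC ACT ATG TGA AAC ATC TAG GCA TCC — ATG at 9, stop TAA at 18 → 12 nt; ATG at 24, stop TGA at 45 → 24 nt; ATG at 42, stop TGA at 45 → 6 nt.
Largest ORF found is 24 nucleotides < 27, so no.

no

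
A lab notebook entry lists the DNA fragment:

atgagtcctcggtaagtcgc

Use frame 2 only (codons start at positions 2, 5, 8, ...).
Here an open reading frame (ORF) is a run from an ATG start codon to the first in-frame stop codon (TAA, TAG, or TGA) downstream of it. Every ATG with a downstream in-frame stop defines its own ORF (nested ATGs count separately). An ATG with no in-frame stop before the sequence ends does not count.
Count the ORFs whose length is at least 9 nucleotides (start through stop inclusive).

Frame 2: TGA GTC CTC GGT AAG TCG — no ATG→stop ORF.
No ORF reaches 9 nucleotides. Count = 0.

0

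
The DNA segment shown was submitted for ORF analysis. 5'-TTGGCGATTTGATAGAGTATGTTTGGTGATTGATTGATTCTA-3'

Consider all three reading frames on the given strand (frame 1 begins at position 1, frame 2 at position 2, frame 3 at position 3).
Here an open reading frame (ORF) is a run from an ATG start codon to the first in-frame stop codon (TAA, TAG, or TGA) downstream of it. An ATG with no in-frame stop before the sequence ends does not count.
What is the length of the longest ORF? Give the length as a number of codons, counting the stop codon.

Frame 1: TTG GCG ATT TGA TAG AGT ATG TTT GGT GAT TGA TTG ATT CTA — ATG at 19, stop TGA at 31 → 15 nt.
Frame 2: TGG CGA TTT GAT AGA GTA TGT TTG GTG ATT GAT TGA TTC — no ATG→stop ORF.
Frame 3: GGC GAT TTG ATA GAG TAT GTT TGG TGA TTG ATT GAT TCT — no ATG→stop ORF.
Longest: frame 1, positions 19–33, 15 nt = 5 codons = 4 aa. → 5 codons.

5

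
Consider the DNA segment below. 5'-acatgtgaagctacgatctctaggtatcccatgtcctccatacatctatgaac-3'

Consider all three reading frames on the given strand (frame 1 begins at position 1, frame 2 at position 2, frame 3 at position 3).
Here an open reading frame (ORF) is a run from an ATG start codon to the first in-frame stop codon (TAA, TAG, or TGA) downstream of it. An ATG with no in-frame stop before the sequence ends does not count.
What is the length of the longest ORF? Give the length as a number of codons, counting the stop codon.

7

Frame 1: ACA TGT GAA GCT ACG ATC TCT AGG TAT CCC ATG TCC TCC ATA CAT CTA TGA — ATG at 31, stop TGA at 49 → 21 nt.
Frame 2: CAT GTG AAG CTA CGA TCT CTA GGT ATC CCA TGT CCT CCA TAC ATC TAT GAA — no ATG→stop ORF.
Frame 3: ATG TGA AGC TAC GAT CTC TAG GTA TCC CAT GTC CTC CAT ACA TCT ATG AAC — ATG at 3, stop TGA at 6 → 6 nt.
Longest: frame 1, positions 31–51, 21 nt = 7 codons = 6 aa. → 7 codons.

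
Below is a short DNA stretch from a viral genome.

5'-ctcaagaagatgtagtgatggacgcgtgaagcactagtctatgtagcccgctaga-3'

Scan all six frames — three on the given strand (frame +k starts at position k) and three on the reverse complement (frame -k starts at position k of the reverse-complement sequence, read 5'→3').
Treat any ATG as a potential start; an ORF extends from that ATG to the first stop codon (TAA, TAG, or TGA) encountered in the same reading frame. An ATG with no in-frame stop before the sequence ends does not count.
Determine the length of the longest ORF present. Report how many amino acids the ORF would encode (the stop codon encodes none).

3

Reverse complement (5'→3'): TCTAGCGGGCTACATAGACTAGTGCTTCACGCGTCCATCACTACATCTTCTTGAG
Frame +1: CTC AAG AAG ATG TAG TGA TGG ACG CGT GAA GCA CTA GTC TAT GTA GCC CGC TAG — ATG at 10, stop TAG at 13 → 6 nt.
Frame +2: TCA AGA AGA TGT AGT GAT GGA CGC GTG AAG CAC TAG TCT ATG TAG CCC GCT AGA — ATG at 41, stop TAG at 44 → 6 nt.
Frame +3: CAA GAA GAT GTA GTG ATG GAC GCG TGA AGC ACT AGT CTA TGT AGC CCG CTA — ATG at 18, stop TGA at 27 → 12 nt.
Frame -1: TCT AGC GGG CTA CAT AGA CTA GTG CTT CAC GCG TCC ATC ACT ACA TCT TCT TGA — no ATG→stop ORF.
Frame -2: CTA GCG GGC TAC ATA GAC TAG TGC TTC ACG CGT CCA TCA CTA CAT CTT CTT GAG — no ATG→stop ORF.
Frame -3: TAG CGG GCT ACA TAG ACT AGT GCT TCA CGC GTC CAT CAC TAC ATC TTC TTG — no ATG→stop ORF.
Longest: frame +3, positions 18–29, 12 nt = 4 codons = 3 aa. → 3 amino acids.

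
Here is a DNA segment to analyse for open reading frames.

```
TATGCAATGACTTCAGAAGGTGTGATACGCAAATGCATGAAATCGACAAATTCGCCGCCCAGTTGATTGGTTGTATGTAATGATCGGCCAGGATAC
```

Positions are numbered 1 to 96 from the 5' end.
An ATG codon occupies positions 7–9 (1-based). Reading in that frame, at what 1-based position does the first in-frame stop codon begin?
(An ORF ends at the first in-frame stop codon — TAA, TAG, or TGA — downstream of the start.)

64

Codons from position 7: ATG (7–9), ACT (10–12), TCA (13–15), GAA (16–18), GGT (19–21), GTG (22–24), ATA (25–27), CGC (28–30), AAA (31–33), TGC (34–36), ATG (37–39), AAA (40–42), TCG (43–45), ACA (46–48), AAT (49–51), TCG (52–54), CCG (55–57), CCC (58–60), AGT (61–63), TGA (64–66).
TGA is a stop codon; it begins at position 64.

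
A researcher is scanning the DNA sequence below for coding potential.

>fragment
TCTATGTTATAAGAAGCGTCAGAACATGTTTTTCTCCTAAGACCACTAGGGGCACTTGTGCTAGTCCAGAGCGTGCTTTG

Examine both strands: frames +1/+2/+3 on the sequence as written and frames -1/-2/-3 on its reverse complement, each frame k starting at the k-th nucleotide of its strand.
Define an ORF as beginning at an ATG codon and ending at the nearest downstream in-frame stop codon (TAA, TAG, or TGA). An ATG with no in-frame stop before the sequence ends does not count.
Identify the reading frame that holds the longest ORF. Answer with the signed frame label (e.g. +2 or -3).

+2

Reverse complement (5'→3'): CAAAGCACGCTCTGGACTAGCACAAGTGCCCCTAGTGGTCTTAGGAGAAAAACATGTTCTGACGCTTCTTATAACATAGA
Frame +1: TCT ATG TTA TAA GAA GCG TCA GAA CAT GTT TTT CTC CTA AGA CCA CTA GGG GCA CTT GTG CTA GTC CAG AGC GTG CTT — ATG at 4, stop TAA at 10 → 9 nt.
Frame +2: CTA TGT TAT AAG AAG CGT CAG AAC ATG TTT TTC TCC TAA GAC CAC TAG GGG CAC TTG TGC TAG TCC AGA GCG TGC TTT — ATG at 26, stop TAA at 38 → 15 nt.
Frame +3: TAT GTT ATA AGA AGC GTC AGA ACA TGT TTT TCT CCT AAG ACC ACT AGG GGC ACT TGT GCT AGT CCA GAG CGT GCT TTG — no ATG→stop ORF.
Frame -1: CAA AGC ACG CTC TGG ACT AGC ACA AGT GCC CCT AGT GGT CTT AGG AGA AAA ACA TGT TCT GAC GCT TCT TAT AAC ATA — no ATG→stop ORF.
Frame -2: AAA GCA CGC TCT GGA CTA GCA CAA GTG CCC CTA GTG GTC TTA GGA GAA AAA CAT GTT CTG ACG CTT CTT ATA ACA TAG — no ATG→stop ORF.
Frame -3: AAG CAC GCT CTG GAC TAG CAC AAG TGC CCC TAG TGG TCT TAG GAG AAA AAC ATG TTC TGA CGC TTC TTA TAA CAT AGA — ATG at 54, stop TGA at 60 → 9 nt.
Longest ORF is 15 nt in frame +2 (positions 26–40).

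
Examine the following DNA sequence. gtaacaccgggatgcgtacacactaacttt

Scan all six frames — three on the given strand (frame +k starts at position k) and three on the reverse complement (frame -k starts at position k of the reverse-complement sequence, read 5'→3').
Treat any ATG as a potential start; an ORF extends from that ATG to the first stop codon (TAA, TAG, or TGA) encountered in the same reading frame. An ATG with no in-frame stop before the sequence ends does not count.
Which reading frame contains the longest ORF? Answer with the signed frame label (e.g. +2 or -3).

+3

Reverse complement (5'→3'): AAAGTTAGTGTGTACGCATCCCGGTGTTAC
Frame +1: GTA ACA CCG GGA TGC GTA CAC ACT AAC TTT — no ATG→stop ORF.
Frame +2: TAA CAC CGG GAT GCG TAC ACA CTA ACT — no ATG→stop ORF.
Frame +3: AAC ACC GGG ATG CGT ACA CAC TAA CTT — ATG at 12, stop TAA at 24 → 15 nt.
Frame -1: AAA GTT AGT GTG TAC GCA TCC CGG TGT TAC — no ATG→stop ORF.
Frame -2: AAG TTA GTG TGT ACG CAT CCC GGT GTT — no ATG→stop ORF.
Frame -3: AGT TAG TGT GTA CGC ATC CCG GTG TTA — no ATG→stop ORF.
Longest ORF is 15 nt in frame +3 (positions 12–26).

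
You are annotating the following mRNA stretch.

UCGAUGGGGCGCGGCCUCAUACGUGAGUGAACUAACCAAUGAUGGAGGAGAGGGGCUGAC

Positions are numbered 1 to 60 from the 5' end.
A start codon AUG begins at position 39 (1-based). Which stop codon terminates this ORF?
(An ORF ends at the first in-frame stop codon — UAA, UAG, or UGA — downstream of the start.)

UGA

Codons from position 39: AUG (39–41), AUG (42–44), GAG (45–47), GAG (48–50), AGG (51–53), GGC (54–56), UGA (57–59).
The first in-frame stop codon is UGA.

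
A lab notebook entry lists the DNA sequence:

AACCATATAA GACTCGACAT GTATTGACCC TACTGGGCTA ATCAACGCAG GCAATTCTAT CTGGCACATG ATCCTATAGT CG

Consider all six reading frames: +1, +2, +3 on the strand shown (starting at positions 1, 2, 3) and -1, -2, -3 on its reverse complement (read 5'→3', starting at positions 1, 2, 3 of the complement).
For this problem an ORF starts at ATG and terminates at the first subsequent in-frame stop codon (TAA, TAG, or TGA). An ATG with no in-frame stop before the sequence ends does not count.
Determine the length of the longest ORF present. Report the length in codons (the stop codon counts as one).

Reverse complement (5'→3'): CGACTATAGGATCATGTGCCAGATAGAATTGCCTGCGTTGATTAGCCCAGTAGGGTCAATACATGTCGAGTCTTATATGGTT
Frame +1: AAC CAT ATA AGA CTC GAC ATG TAT TGA CCC TAC TGG GCT AAT CAA CGC AGG CAA TTC TAT CTG GCA CAT GAT CCT ATA GTC — ATG at 19, stop TGA at 25 → 9 nt.
Frame +2: ACC ATA TAA GAC TCG ACA TGT ATT GAC CCT ACT GGG CTA ATC AAC GCA GGC AAT TCT ATC TGG CAC ATG ATC CTA TAG TCG — ATG at 68, stop TAG at 77 → 12 nt.
Frame +3: CCA TAT AAG ACT CGA CAT GTA TTG ACC CTA CTG GGC TAA TCA ACG CAG GCA ATT CTA TCT GGC ACA TGA TCC TAT AGT — no ATG→stop ORF.
Frame -1: CGA CTA TAG GAT CAT GTG CCA GAT AGA ATT GCC TGC GTT GAT TAG CCC AGT AGG GTC AAT ACA TGT CGA GTC TTA TAT GGT — no ATG→stop ORF.
Frame -2: GAC TAT AGG ATC ATG TGC CAG ATA GAA TTG CCT GCG TTG ATT AGC CCA GTA GGG TCA ATA CAT GTC GAG TCT TAT ATG GTT — no ATG→stop ORF.
Frame -3: ACT ATA GGA TCA TGT GCC AGA TAG AAT TGC CTG CGT TGA TTA GCC CAG TAG GGT CAA TAC ATG TCG AGT CTT ATA TGG — no ATG→stop ORF.
Longest: frame +2, positions 68–79, 12 nt = 4 codons = 3 aa. → 4 codons.

4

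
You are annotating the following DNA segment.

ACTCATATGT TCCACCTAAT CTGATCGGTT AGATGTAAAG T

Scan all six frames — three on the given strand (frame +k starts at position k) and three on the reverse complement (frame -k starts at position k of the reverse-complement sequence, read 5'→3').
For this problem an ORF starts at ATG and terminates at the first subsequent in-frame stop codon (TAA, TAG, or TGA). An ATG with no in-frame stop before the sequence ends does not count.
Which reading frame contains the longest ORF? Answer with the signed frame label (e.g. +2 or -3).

Reverse complement (5'→3'): ACTTTACATCTAACCGATCAGATTAGGTGGAACATATGAGT
Frame +1: ACT CAT ATG TTC CAC CTA ATC TGA TCG GTT AGA TGT AAA — ATG at 7, stop TGA at 22 → 18 nt.
Frame +2: CTC ATA TGT TCC ACC TAA TCT GAT CGG TTA GAT GTA AAG — no ATG→stop ORF.
Frame +3: TCA TAT GTT CCA CCT AAT CTG ATC GGT TAG ATG TAA AGT — ATG at 33, stop TAA at 36 → 6 nt.
Frame -1: ACT TTA CAT CTA ACC GAT CAG ATT AGG TGG AAC ATA TGA — no ATG→stop ORF.
Frame -2: CTT TAC ATC TAA CCG ATC AGA TTA GGT GGA ACA TAT GAG — no ATG→stop ORF.
Frame -3: TTT ACA TCT AAC CGA TCA GAT TAG GTG GAA CAT ATG AGT — no ATG→stop ORF.
Longest ORF is 18 nt in frame +1 (positions 7–24).

+1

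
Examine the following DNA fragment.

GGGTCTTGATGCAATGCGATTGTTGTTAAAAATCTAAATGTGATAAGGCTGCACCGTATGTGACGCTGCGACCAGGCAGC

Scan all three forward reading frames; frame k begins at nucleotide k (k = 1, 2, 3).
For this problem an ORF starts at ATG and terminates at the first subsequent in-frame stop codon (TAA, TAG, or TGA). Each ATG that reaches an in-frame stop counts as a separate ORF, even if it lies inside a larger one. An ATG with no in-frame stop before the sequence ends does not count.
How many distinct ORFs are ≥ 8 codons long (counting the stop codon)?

Frame 1: GGG TCT TGA TGC AAT GCG ATT GTT GTT AAA AAT CTA AAT GTG ATA AGG CTG CAC CGT ATG TGA CGC TGC GAC CAG GCA — ATG at 58, stop TGA at 61 → 6 nt.
Frame 2: GGT CTT GAT GCA ATG CGA TTG TTG TTA AAA ATC TAA ATG TGA TAA GGC TGC ACC GTA TGT GAC GCT GCG ACC AGG CAG — ATG at 14, stop TAA at 35 → 24 nt; ATG at 38, stop TGA at 41 → 6 nt.
Frame 3: GTC TTG ATG CAA TGC GAT TGT TGT TAA AAA TCT AAA TGT GAT AAG GCT GCA CCG TAT GTG ACG CTG CGA CCA GGC AGC — ATG at 9, stop TAA at 27 → 21 nt.
ORFs ≥ 8 codons: frame 2 14–37 (8 codons). Count = 1.

1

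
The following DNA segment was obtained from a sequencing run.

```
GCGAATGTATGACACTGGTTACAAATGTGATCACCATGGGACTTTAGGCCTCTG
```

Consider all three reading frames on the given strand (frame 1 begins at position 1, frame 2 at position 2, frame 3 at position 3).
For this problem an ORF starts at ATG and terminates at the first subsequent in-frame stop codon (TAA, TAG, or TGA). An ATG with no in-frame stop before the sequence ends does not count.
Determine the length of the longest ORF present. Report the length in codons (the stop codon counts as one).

13

Frame 1: GCG AAT GTA TGA CAC TGG TTA CAA ATG TGA TCA CCA TGG GAC TTT AGG CCT CTG — ATG at 25, stop TGA at 28 → 6 nt.
Frame 2: CGA ATG TAT GAC ACT GGT TAC AAA TGT GAT CAC CAT GGG ACT TTA GGC CTC — no ATG→stop ORF.
Frame 3: GAA TGT ATG ACA CTG GTT ACA AAT GTG ATC ACC ATG GGA CTT TAG GCC TCT — ATG at 9, stop TAG at 45 → 39 nt; ATG at 36, stop TAG at 45 → 12 nt.
Longest: frame 3, positions 9–47, 39 nt = 13 codons = 12 aa. → 13 codons.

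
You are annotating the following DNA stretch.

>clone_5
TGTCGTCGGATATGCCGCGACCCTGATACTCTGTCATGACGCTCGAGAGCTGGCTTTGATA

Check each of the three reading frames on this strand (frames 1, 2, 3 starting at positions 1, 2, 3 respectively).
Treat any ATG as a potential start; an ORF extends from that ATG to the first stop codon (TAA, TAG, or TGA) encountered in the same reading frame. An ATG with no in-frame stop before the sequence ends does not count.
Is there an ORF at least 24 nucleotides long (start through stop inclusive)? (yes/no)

Frame 1: TGT CGT CGG ATA TGC CGC GAC CCT GAT ACT CTG TCA TGA CGC TCG AGA GCT GGC TTT GAT — no ATG→stop ORF.
Frame 2: GTC GTC GGA TAT GCC GCG ACC CTG ATA CTC TGT CAT GAC GCT CGA GAG CTG GCT TTG ATA — no ATG→stop ORF.
Frame 3: TCG TCG GAT ATG CCG CGA CCC TGA TAC TCT GTC ATG ACG CTC GAG AGC TGG CTT TGA — ATG at 12, stop TGA at 24 → 15 nt; ATG at 36, stop TGA at 57 → 24 nt.
Frame 3 has an ORF of 24 nucleotides (positions 36–59) ≥ 24, so yes.

yes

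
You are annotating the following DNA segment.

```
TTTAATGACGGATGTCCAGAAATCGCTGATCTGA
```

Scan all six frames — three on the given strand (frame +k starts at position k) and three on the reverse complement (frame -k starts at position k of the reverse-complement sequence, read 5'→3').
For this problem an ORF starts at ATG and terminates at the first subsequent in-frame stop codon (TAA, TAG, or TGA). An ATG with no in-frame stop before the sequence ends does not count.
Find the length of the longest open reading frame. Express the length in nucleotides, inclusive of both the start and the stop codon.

Reverse complement (5'→3'): TCAGATCAGCGATTTCTGGACATCCGTCATTAAA
Frame +1: TTT AAT GAC GGA TGT CCA GAA ATC GCT GAT CTG — no ATG→stop ORF.
Frame +2: TTA ATG ACG GAT GTC CAG AAA TCG CTG ATC TGA — ATG at 5, stop TGA at 32 → 30 nt.
Frame +3: TAA TGA CGG ATG TCC AGA AAT CGC TGA TCT — ATG at 12, stop TGA at 27 → 18 nt.
Frame -1: TCA GAT CAG CGA TTT CTG GAC ATC CGT CAT TAA — no ATG→stop ORF.
Frame -2: CAG ATC AGC GAT TTC TGG ACA TCC GTC ATT AAA — no ATG→stop ORF.
Frame -3: AGA TCA GCG ATT TCT GGA CAT CCG TCA TTA — no ATG→stop ORF.
Longest: frame +2, positions 5–34, 30 nt = 10 codons = 9 aa. → 30 nucleotides.

30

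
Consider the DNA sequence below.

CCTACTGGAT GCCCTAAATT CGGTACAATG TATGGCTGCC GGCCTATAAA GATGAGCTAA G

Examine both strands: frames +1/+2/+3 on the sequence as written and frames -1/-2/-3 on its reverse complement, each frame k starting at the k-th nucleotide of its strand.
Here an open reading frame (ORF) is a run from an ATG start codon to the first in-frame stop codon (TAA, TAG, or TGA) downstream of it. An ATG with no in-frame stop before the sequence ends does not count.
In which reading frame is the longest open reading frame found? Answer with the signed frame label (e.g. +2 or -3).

+1

Reverse complement (5'→3'): CTTAGCTCATCTTTATAGGCCGGCAGCCATACATTGTACCGAATTTAGGGCATCCAGTAGG
Frame +1: CCT ACT GGA TGC CCT AAA TTC GGT ACA ATG TAT GGC TGC CGG CCT ATA AAG ATG AGC TAA — ATG at 28, stop TAA at 58 → 33 nt; ATG at 52, stop TAA at 58 → 9 nt.
Frame +2: CTA CTG GAT GCC CTA AAT TCG GTA CAA TGT ATG GCT GCC GGC CTA TAA AGA TGA GCT AAG — ATG at 32, stop TAA at 47 → 18 nt.
Frame +3: TAC TGG ATG CCC TAA ATT CGG TAC AAT GTA TGG CTG CCG GCC TAT AAA GAT GAG CTA — ATG at 9, stop TAA at 15 → 9 nt.
Frame -1: CTT AGC TCA TCT TTA TAG GCC GGC AGC CAT ACA TTG TAC CGA ATT TAG GGC ATC CAG TAG — no ATG→stop ORF.
Frame -2: TTA GCT CAT CTT TAT AGG CCG GCA GCC ATA CAT TGT ACC GAA TTT AGG GCA TCC AGT AGG — no ATG→stop ORF.
Frame -3: TAG CTC ATC TTT ATA GGC CGG CAG CCA TAC ATT GTA CCG AAT TTA GGG CAT CCA GTA — no ATG→stop ORF.
Longest ORF is 33 nt in frame +1 (positions 28–60).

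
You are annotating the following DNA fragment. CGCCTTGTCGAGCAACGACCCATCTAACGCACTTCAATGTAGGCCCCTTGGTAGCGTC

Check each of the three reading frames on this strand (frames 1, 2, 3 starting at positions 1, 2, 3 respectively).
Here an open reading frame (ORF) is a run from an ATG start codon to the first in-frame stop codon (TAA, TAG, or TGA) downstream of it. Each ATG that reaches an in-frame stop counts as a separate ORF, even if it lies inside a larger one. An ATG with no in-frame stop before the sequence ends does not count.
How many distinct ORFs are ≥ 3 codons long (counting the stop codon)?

0

Frame 1: CGC CTT GTC GAG CAA CGA CCC ATC TAA CGC ACT TCA ATG TAG GCC CCT TGG TAG CGT — ATG at 37, stop TAG at 40 → 6 nt.
Frame 2: GCC TTG TCG AGC AAC GAC CCA TCT AAC GCA CTT CAA TGT AGG CCC CTT GGT AGC GTC — no ATG→stop ORF.
Frame 3: CCT TGT CGA GCA ACG ACC CAT CTA ACG CAC TTC AAT GTA GGC CCC TTG GTA GCG — no ATG→stop ORF.
No ORF reaches 3 codons. Count = 0.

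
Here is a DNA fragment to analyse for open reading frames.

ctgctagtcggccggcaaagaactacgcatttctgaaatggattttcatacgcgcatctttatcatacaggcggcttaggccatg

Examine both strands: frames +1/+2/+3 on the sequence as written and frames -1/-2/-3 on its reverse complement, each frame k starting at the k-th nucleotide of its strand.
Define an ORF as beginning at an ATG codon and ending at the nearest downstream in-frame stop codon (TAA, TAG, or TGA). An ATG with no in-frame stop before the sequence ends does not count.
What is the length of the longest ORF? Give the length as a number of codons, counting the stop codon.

14

Reverse complement (5'→3'): CATGGCCTAAGCCGCCTGTATGATAAAGATGCGCGTATGAAAATCCATTTCAGAAATGCGTAGTTCTTTGCCGGCCGACTAGCAG
Frame +1: CTG CTA GTC GGC CGG CAA AGA ACT ACG CAT TTC TGA AAT GGA TTT TCA TAC GCG CAT CTT TAT CAT ACA GGC GGC TTA GGC CAT — no ATG→stop ORF.
Frame +2: TGC TAG TCG GCC GGC AAA GAA CTA CGC ATT TCT GAA ATG GAT TTT CAT ACG CGC ATC TTT ATC ATA CAG GCG GCT TAG GCC ATG — ATG at 38, stop TAG at 77 → 42 nt.
Frame +3: GCT AGT CGG CCG GCA AAG AAC TAC GCA TTT CTG AAA TGG ATT TTC ATA CGC GCA TCT TTA TCA TAC AGG CGG CTT AGG CCA — no ATG→stop ORF.
Frame -1: CAT GGC CTA AGC CGC CTG TAT GAT AAA GAT GCG CGT ATG AAA ATC CAT TTC AGA AAT GCG TAG TTC TTT GCC GGC CGA CTA GCA — ATG at 37, stop TAG at 61 → 27 nt.
Frame -2: ATG GCC TAA GCC GCC TGT ATG ATA AAG ATG CGC GTA TGA AAA TCC ATT TCA GAA ATG CGT AGT TCT TTG CCG GCC GAC TAG CAG — ATG at 2, stop TAA at 8 → 9 nt; ATG at 20, stop TGA at 38 → 21 nt; ATG at 29, stop TGA at 38 → 12 nt; ATG at 56, stop TAG at 80 → 27 nt.
Frame -3: TGG CCT AAG CCG CCT GTA TGA TAA AGA TGC GCG TAT GAA AAT CCA TTT CAG AAA TGC GTA GTT CTT TGC CGG CCG ACT AGC — no ATG→stop ORF.
Longest: frame +2, positions 38–79, 42 nt = 14 codons = 13 aa. → 14 codons.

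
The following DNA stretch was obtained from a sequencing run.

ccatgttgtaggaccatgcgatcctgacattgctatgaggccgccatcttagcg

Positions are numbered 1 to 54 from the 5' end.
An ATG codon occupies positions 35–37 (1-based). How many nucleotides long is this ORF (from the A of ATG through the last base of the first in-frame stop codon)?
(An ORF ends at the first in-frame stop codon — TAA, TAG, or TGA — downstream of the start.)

18

Codons from position 35: ATG (35–37), AGG (38–40), CCG (41–43), CCA (44–46), TCT (47–49), TAG (50–52).
TAG is the first in-frame stop; ORF spans 35–52, 18 nucleotides.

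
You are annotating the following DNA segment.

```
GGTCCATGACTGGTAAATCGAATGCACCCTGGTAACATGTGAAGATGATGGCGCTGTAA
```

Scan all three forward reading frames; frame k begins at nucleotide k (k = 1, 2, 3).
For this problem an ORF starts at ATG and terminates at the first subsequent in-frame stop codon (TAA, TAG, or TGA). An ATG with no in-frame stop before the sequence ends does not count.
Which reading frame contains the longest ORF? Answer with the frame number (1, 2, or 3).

3

Frame 1: GGT CCA TGA CTG GTA AAT CGA ATG CAC CCT GGT AAC ATG TGA AGA TGA TGG CGC TGT — ATG at 22, stop TGA at 40 → 21 nt; ATG at 37, stop TGA at 40 → 6 nt.
Frame 2: GTC CAT GAC TGG TAA ATC GAA TGC ACC CTG GTA ACA TGT GAA GAT GAT GGC GCT GTA — no ATG→stop ORF.
Frame 3: TCC ATG ACT GGT AAA TCG AAT GCA CCC TGG TAA CAT GTG AAG ATG ATG GCG CTG TAA — ATG at 6, stop TAA at 33 → 30 nt; ATG at 45, stop TAA at 57 → 15 nt; ATG at 48, stop TAA at 57 → 12 nt.
Longest ORF is 30 nt in frame 3 (positions 6–35).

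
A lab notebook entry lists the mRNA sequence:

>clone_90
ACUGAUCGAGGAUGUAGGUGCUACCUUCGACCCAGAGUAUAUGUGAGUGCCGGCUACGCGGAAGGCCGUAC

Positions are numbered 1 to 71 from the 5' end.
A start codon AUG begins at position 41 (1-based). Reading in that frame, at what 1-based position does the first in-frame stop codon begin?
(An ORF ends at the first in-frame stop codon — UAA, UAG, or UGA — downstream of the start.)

Codons from position 41: AUG (41–43), UGA (44–46).
UGA is a stop codon; it begins at position 44.

44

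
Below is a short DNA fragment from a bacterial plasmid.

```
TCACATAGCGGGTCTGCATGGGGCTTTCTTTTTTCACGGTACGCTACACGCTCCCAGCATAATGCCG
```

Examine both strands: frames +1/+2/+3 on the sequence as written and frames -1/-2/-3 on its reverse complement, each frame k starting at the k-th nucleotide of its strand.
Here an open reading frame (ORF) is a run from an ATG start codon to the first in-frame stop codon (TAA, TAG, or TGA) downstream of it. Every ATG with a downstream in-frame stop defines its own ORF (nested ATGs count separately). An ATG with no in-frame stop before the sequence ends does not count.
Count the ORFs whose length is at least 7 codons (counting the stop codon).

2

Reverse complement (5'→3'): CGGCATTATGCTGGGAGCGTGTAGCGTACCGTGAAAAAAGAAAGCCCCATGCAGACCCGCTATGTGA
Frame +1: TCA CAT AGC GGG TCT GCA TGG GGC TTT CTT TTT TCA CGG TAC GCT ACA CGC TCC CAG CAT AAT GCC — no ATG→stop ORF.
Frame +2: CAC ATA GCG GGT CTG CAT GGG GCT TTC TTT TTT CAC GGT ACG CTA CAC GCT CCC AGC ATA ATG CCG — no ATG→stop ORF.
Frame +3: ACA TAG CGG GTC TGC ATG GGG CTT TCT TTT TTC ACG GTA CGC TAC ACG CTC CCA GCA TAA TGC — ATG at 18, stop TAA at 60 → 45 nt.
Frame -1: CGG CAT TAT GCT GGG AGC GTG TAG CGT ACC GTG AAA AAA GAA AGC CCC ATG CAG ACC CGC TAT GTG — no ATG→stop ORF.
Frame -2: GGC ATT ATG CTG GGA GCG TGT AGC GTA CCG TGA AAA AAG AAA GCC CCA TGC AGA CCC GCT ATG TGA — ATG at 8, stop TGA at 32 → 27 nt; ATG at 62, stop TGA at 65 → 6 nt.
Frame -3: GCA TTA TGC TGG GAG CGT GTA GCG TAC CGT GAA AAA AGA AAG CCC CAT GCA GAC CCG CTA TGT — no ATG→stop ORF.
ORFs ≥ 7 codons: frame +3 18–62 (15 codons), frame -2 8–34 (9 codons). Count = 2.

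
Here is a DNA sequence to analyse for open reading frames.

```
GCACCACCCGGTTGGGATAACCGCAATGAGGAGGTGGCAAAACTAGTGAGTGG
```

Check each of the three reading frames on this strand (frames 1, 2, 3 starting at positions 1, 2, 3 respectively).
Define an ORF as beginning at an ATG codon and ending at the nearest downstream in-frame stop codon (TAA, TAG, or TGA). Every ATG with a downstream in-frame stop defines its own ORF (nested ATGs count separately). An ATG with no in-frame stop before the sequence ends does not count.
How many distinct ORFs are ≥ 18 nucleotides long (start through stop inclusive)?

Frame 1: GCA CCA CCC GGT TGG GAT AAC CGC AAT GAG GAG GTG GCA AAA CTA GTG AGT — no ATG→stop ORF.
Frame 2: CAC CAC CCG GTT GGG ATA ACC GCA ATG AGG AGG TGG CAA AAC TAG TGA GTG — ATG at 26, stop TAG at 44 → 21 nt.
Frame 3: ACC ACC CGG TTG GGA TAA CCG CAA TGA GGA GGT GGC AAA ACT AGT GAG TGG — no ATG→stop ORF.
ORFs ≥ 18 nucleotides: frame 2 26–46 (21 nucleotides). Count = 1.

1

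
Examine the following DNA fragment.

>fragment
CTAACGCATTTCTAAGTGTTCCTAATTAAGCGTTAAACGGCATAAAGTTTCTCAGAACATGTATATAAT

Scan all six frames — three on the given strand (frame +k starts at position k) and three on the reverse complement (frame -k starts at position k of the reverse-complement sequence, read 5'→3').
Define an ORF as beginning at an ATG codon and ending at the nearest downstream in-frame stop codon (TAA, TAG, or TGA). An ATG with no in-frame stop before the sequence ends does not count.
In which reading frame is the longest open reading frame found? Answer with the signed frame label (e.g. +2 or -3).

-3

Reverse complement (5'→3'): ATTATATACATGTTCTGAGAAACTTTATGCCGTTTAACGCTTAATTAGGAACACTTAGAAATGCGTTAG
Frame +1: CTA ACG CAT TTC TAA GTG TTC CTA ATT AAG CGT TAA ACG GCA TAA AGT TTC TCA GAA CAT GTA TAT AAT — no ATG→stop ORF.
Frame +2: TAA CGC ATT TCT AAG TGT TCC TAA TTA AGC GTT AAA CGG CAT AAA GTT TCT CAG AAC ATG TAT ATA — no ATG→stop ORF.
Frame +3: AAC GCA TTT CTA AGT GTT CCT AAT TAA GCG TTA AAC GGC ATA AAG TTT CTC AGA ACA TGT ATA TAA — no ATG→stop ORF.
Frame -1: ATT ATA TAC ATG TTC TGA GAA ACT TTA TGC CGT TTA ACG CTT AAT TAG GAA CAC TTA GAA ATG CGT TAG — ATG at 10, stop TGA at 16 → 9 nt; ATG at 61, stop TAG at 67 → 9 nt.
Frame -2: TTA TAT ACA TGT TCT GAG AAA CTT TAT GCC GTT TAA CGC TTA ATT AGG AAC ACT TAG AAA TGC GTT — no ATG→stop ORF.
Frame -3: TAT ATA CAT GTT CTG AGA AAC TTT ATG CCG TTT AAC GCT TAA TTA GGA ACA CTT AGA AAT GCG TTA — ATG at 27, stop TAA at 42 → 18 nt.
Longest ORF is 18 nt in frame -3 (positions 27–44).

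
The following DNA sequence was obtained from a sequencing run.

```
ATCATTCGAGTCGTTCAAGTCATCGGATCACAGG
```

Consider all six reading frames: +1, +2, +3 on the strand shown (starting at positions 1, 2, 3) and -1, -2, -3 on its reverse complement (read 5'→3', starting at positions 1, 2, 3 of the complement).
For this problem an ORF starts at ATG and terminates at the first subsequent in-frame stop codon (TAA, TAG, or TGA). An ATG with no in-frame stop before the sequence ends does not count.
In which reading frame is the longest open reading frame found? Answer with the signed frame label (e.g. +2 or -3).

-3

Reverse complement (5'→3'): CCTGTGATCCGATGACTTGAACGACTCGAATGAT
Frame +1: ATC ATT CGA GTC GTT CAA GTC ATC GGA TCA CAG — no ATG→stop ORF.
Frame +2: TCA TTC GAG TCG TTC AAG TCA TCG GAT CAC AGG — no ATG→stop ORF.
Frame +3: CAT TCG AGT CGT TCA AGT CAT CGG ATC ACA — no ATG→stop ORF.
Frame -1: CCT GTG ATC CGA TGA CTT GAA CGA CTC GAA TGA — no ATG→stop ORF.
Frame -2: CTG TGA TCC GAT GAC TTG AAC GAC TCG AAT GAT — no ATG→stop ORF.
Frame -3: TGT GAT CCG ATG ACT TGA ACG ACT CGA ATG — ATG at 12, stop TGA at 18 → 9 nt.
Longest ORF is 9 nt in frame -3 (positions 12–20).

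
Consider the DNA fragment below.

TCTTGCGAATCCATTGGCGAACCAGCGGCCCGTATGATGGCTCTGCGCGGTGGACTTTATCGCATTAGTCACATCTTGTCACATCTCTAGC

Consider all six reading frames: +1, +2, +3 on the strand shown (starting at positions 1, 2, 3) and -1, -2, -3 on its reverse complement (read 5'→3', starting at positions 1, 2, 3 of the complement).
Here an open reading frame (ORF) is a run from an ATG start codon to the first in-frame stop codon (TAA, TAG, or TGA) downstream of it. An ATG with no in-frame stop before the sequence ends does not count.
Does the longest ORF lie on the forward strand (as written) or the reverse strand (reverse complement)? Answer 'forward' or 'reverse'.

Reverse complement (5'→3'): GCTAGAGATGTGACAAGATGTGACTAATGCGATAAAGTCCACCGCGCAGAGCCATCATACGGGCCGCTGGTTCGCCAATGGATTCGCAAGA
Frame +1: TCT TGC GAA TCC ATT GGC GAA CCA GCG GCC CGT ATG ATG GCT CTG CGC GGT GGA CTT TAT CGC ATT AGT CAC ATC TTG TCA CAT CTC TAG — ATG at 34, stop TAG at 88 → 57 nt; ATG at 37, stop TAG at 88 → 54 nt.
Frame +2: CTT GCG AAT CCA TTG GCG AAC CAG CGG CCC GTA TGA TGG CTC TGC GCG GTG GAC TTT ATC GCA TTA GTC ACA TCT TGT CAC ATC TCT AGC — no ATG→stop ORF.
Frame +3: TTG CGA ATC CAT TGG CGA ACC AGC GGC CCG TAT GAT GGC TCT GCG CGG TGG ACT TTA TCG CAT TAG TCA CAT CTT GTC ACA TCT CTA — no ATG→stop ORF.
Frame -1: GCT AGA GAT GTG ACA AGA TGT GAC TAA TGC GAT AAA GTC CAC CGC GCA GAG CCA TCA TAC GGG CCG CTG GTT CGC CAA TGG ATT CGC AAG — no ATG→stop ORF.
Frame -2: CTA GAG ATG TGA CAA GAT GTG ACT AAT GCG ATA AAG TCC ACC GCG CAG AGC CAT CAT ACG GGC CGC TGG TTC GCC AAT GGA TTC GCA AGA — ATG at 8, stop TGA at 11 → 6 nt.
Frame -3: TAG AGA TGT GAC AAG ATG TGA CTA ATG CGA TAA AGT CCA CCG CGC AGA GCC ATC ATA CGG GCC GCT GGT TCG CCA ATG GAT TCG CAA — ATG at 18, stop TGA at 21 → 6 nt; ATG at 27, stop TAA at 33 → 9 nt.
Forward-strand max 57 nt; reverse-strand max 9 nt. The forward strand has the longer ORF.

forward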